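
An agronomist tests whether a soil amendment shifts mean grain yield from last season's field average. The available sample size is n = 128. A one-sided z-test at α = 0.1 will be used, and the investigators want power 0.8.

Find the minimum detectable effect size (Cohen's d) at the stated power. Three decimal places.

d ≈ 0.188

Required noncentrality: δ = z_{0.1} + z_{0.20} = 1.282 + 0.842 = 2.123.
δ = d·√n ⇒ d = δ/√n = 2.123/√128 = 0.1877.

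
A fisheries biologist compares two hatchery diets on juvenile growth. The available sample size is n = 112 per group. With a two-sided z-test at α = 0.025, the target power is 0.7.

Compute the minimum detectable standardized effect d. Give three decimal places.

Required noncentrality: δ = z_{0.0125} + z_{0.30} = 2.241 + 0.524 = 2.766.
(Lower-tail contribution to power is negligible for δ > 0.)
δ = d·√(n/2) ⇒ d = δ/√(n/2) = 2.766/√(112/2) = 0.3696.

d ≈ 0.370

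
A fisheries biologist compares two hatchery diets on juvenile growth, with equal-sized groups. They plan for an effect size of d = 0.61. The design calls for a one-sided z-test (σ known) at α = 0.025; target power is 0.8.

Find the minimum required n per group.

n = 43 per group

For power 0.8 need Φ(δ − z_{0.025}) = 0.8, so δ = z_{0.025} + z_{0.20} = 1.960 + 0.842 = 2.802.
δ = d·√(n/2) ⇒ n = 2(δ/d)² = 2 × (2.802 / 0.61)² = 42.19.
Rounding up, n = 43 per group.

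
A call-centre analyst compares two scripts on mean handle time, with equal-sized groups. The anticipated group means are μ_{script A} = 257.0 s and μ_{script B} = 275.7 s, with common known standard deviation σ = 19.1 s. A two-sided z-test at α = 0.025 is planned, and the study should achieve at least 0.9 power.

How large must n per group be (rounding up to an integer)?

Standardized effect: d = |μ_{script A} − μ_{script B}| / σ = |257.0 − 275.7| / 19.1 = 0.9791
For power 0.9 need Φ(δ − z_{0.0125}) = 0.9, so δ = z_{0.0125} + z_{0.10} = 2.241 + 1.282 = 3.523.
(The Φ(−δ − z_{α/2}) term is vanishingly small for δ > 0 and is dropped in the standard sample-size formula.)
δ = d·√(n/2) ⇒ n = 2(δ/d)² = 2 × (3.523 / 0.9791)² = 25.90.
Round up to the next whole unit.

n = 26 per group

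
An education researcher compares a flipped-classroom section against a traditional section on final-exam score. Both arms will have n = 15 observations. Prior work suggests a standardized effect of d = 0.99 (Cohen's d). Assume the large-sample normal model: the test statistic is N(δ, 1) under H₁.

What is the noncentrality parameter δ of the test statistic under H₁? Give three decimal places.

δ ≈ 2.711

The noncentrality parameter scales effect size by the design's sample-size factor: δ = d·√(n/2) = 0.99 × √(15/2) = 2.7112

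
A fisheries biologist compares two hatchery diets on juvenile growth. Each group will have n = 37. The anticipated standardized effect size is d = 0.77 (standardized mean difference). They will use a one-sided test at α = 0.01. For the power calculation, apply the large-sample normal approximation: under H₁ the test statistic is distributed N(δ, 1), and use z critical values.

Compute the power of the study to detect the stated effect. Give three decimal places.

Noncentrality parameter: δ = d·√(n/2) = 0.77 × √(37/2) = 3.3119
One-sided α = 0.01 → critical value z_{0.01} = 2.326.
Power = Φ(δ − 2.326) = Φ(0.986) = 0.8378.

Power ≈ 0.838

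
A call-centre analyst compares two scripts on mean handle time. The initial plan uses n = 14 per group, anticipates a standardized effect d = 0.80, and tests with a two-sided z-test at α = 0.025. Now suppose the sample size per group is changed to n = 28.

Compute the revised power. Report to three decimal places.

Power ≈ 0.774

With n = 28 per group: δ = d·√(n/2) = 0.80 × √(28/2) = 2.9933. Critical value z_{0.0125} = 2.241.
Revised power = Φ(δ − 2.241) + Φ(−δ − 2.241) = Φ(0.752) + Φ(-5.235) = 0.7740 + 0.0000 = 0.7740.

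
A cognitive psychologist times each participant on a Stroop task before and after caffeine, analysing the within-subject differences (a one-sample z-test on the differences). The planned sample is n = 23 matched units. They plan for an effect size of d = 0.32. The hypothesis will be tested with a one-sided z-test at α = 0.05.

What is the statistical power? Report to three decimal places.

Noncentrality parameter: δ = d·√n = 0.32 × √23 = 1.5347
Critical value for a one-sided test at α = 0.05: z_α = 1.645.
Power = Φ(δ − 1.645) = Φ(-0.110) = 0.4561.

Power ≈ 0.456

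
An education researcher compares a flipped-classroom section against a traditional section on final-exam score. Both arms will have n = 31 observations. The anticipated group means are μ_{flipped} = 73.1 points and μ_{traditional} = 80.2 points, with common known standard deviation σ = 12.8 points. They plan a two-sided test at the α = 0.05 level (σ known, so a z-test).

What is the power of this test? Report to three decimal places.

Power ≈ 0.589

Standardized effect: d = |μ_{flipped} − μ_{traditional}| / σ = |73.1 − 80.2| / 12.8 = 0.5547
Noncentrality parameter: δ = d·√(n/2) = 0.5547 × √(31/2) = 2.1838
Two-sided α = 0.05 → critical value z_{0.025} = 1.960.
Power = Φ(δ − 1.960) + Φ(−δ − 1.960) = Φ(0.224) + Φ(-4.144) = 0.5886 + 0.0000 = 0.5886.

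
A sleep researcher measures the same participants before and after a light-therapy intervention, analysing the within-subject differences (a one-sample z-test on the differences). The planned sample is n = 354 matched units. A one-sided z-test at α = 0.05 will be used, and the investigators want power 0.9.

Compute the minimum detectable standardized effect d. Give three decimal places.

d ≈ 0.156

Required noncentrality: δ = z_{0.05} + z_{0.10} = 1.645 + 1.282 = 2.926.
δ = d·√n ⇒ d = δ/√n = 2.926/√354 = 0.1555.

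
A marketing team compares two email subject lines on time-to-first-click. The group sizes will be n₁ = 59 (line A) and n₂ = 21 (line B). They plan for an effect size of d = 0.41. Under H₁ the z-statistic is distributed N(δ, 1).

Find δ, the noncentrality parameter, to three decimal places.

The noncentrality parameter scales effect size by the design's sample-size factor: δ = d / √(1/n₁ + 1/n₂) = 0.41 / √(1/59 + 1/21) = 1.6135

δ ≈ 1.614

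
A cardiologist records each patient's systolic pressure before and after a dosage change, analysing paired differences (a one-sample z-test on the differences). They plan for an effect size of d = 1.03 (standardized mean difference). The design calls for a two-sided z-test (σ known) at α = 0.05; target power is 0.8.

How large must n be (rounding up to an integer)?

n = 8

Set Φ(δ − 1.960) = 0.8; then δ − 1.960 = Φ⁻¹(0.8) = 0.842, giving δ = 2.802.
(For δ > 0 the lower-tail rejection region contributes negligibly to power, so the one-term inversion is standard.)
δ = d·√n ⇒ n = (δ/d)² = (2.802 / 1.03)² = 7.40.
Rounding up, n = 8.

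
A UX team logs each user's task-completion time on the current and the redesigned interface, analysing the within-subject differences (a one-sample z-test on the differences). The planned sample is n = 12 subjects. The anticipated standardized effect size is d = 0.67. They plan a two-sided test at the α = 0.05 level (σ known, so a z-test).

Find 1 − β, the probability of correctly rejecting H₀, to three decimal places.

Noncentrality parameter: δ = d·√n = 0.67 × √12 = 2.3209
Critical value for a two-sided test at α = 0.05: z_{α/2} = 1.960.
Power = Φ(δ − 1.960) + Φ(−δ − 1.960) = Φ(0.361) + Φ(-4.281) = 0.6409 + 0.0000 = 0.6410.

Power ≈ 0.641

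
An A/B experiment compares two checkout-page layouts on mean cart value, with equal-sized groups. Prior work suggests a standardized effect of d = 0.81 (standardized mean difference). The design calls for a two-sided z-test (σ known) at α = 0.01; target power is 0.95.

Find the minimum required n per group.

For power 0.95 need Φ(δ − z_{0.005}) = 0.95, so δ = z_{0.005} + z_{0.05} = 2.576 + 1.645 = 4.221.
(For δ > 0 the lower-tail rejection region contributes negligibly to power, so the one-term inversion is standard.)
δ = d·√(n/2) ⇒ n = 2(δ/d)² = 2 × (4.221 / 0.81)² = 54.30.
Rounding up, n = 55 per group.

n = 55 per group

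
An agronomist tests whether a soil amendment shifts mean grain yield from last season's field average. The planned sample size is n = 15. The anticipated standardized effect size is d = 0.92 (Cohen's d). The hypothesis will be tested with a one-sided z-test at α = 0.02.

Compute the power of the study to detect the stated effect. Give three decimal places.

Noncentrality parameter: δ = d·√n = 0.92 × √15 = 3.5631
One-sided α = 0.02 → critical value z_{0.02} = 2.054.
Power = Φ(δ − 2.054) = Φ(1.509) = 0.9344.

Power ≈ 0.934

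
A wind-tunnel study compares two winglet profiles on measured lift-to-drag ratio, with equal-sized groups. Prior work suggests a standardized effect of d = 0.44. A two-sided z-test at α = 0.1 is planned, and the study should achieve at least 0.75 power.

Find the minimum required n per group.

n = 56 per group

For power 0.75 need Φ(δ − z_{0.05}) = 0.75, so δ = z_{0.05} + z_{0.25} = 1.645 + 0.674 = 2.319.
(For δ > 0 the lower-tail rejection region contributes negligibly to power, so the one-term inversion is standard.)
δ = d·√(n/2) ⇒ n = 2(δ/d)² = 2 × (2.319 / 0.44)² = 55.57.
Rounding up, n = 56 per group.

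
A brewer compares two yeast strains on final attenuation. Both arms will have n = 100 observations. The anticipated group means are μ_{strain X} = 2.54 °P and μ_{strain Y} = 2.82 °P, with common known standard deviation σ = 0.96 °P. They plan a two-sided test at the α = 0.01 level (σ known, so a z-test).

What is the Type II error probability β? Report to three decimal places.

Standardized effect: d = |μ_{strain X} − μ_{strain Y}| / σ = |2.54 − 2.82| / 0.96 = 0.2917
Noncentrality parameter: δ = d·√(n/2) = 0.2917 × √(100/2) = 2.0624
Two-sided α = 0.01 → critical value z_{0.005} = 2.576.
Power = Φ(δ − 2.576) + Φ(−δ − 2.576) = Φ(-0.513) + Φ(-4.638) = 0.3038 + 0.0000 = 0.3038.
Type II error: β = 1 − power = 1 − 0.3038 = 0.6962.

β ≈ 0.696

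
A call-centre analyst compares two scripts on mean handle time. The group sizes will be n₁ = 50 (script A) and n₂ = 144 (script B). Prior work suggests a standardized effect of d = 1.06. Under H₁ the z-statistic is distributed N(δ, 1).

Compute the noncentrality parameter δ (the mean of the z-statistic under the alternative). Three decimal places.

δ ≈ 6.458

δ = d / √(1/n₁ + 1/n₂) = 1.06 / √(1/50 + 1/144) = 6.4576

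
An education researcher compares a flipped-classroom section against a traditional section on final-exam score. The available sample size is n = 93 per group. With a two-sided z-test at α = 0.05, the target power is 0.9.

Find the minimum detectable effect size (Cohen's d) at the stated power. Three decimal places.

d ≈ 0.475

Required noncentrality: δ = z_{0.025} + z_{0.10} = 1.960 + 1.282 = 3.242.
(Lower-tail contribution to power is negligible for δ > 0.)
δ = d·√(n/2) ⇒ d = δ/√(n/2) = 3.242/√(93/2) = 0.4754.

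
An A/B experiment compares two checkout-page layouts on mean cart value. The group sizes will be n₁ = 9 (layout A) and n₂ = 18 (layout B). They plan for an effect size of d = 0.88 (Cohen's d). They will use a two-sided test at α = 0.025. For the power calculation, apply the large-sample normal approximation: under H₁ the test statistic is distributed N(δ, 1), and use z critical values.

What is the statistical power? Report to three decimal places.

Noncentrality parameter: δ = d / √(1/n₁ + 1/n₂) = 0.88 / √(1/9 + 1/18) = 2.1556
Two-sided α = 0.025 → critical value z_{0.0125} = 2.241.
Power = Φ(δ − 2.241) + Φ(−δ − 2.241) = Φ(-0.086) + Φ(-4.397) = 0.4658 + 0.0000 = 0.4658.

Power ≈ 0.466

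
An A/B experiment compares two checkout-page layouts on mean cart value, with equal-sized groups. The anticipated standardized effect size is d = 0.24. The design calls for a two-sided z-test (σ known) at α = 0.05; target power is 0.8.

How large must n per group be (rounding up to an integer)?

For power 0.8 need Φ(δ − z_{0.025}) = 0.8, so δ = z_{0.025} + z_{0.20} = 1.960 + 0.842 = 2.802.
(For δ > 0 the lower-tail rejection region contributes negligibly to power, so the one-term inversion is standard.)
δ = d·√(n/2) ⇒ n = 2(δ/d)² = 2 × (2.802 / 0.24)² = 272.53.
Rounding up, n = 273 per group.

n = 273 per group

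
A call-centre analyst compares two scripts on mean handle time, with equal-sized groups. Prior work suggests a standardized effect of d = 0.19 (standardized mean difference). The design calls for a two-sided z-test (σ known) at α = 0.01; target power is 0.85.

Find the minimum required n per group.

For power 0.85 need Φ(δ − z_{0.005}) = 0.85, so δ = z_{0.005} + z_{0.15} = 2.576 + 1.036 = 3.612.
(Ignoring the negligible lower-tail rejection probability gives the usual closed-form inversion.)
δ = d·√(n/2) ⇒ n = 2(δ/d)² = 2 × (3.612 / 0.19)² = 722.91.
Round up to the next whole unit.

n = 723 per group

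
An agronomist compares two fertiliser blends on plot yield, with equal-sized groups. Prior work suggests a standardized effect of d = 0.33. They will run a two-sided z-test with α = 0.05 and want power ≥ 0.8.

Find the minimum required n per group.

For power 0.8 need Φ(δ − z_{0.025}) = 0.8, so δ = z_{0.025} + z_{0.20} = 1.960 + 0.842 = 2.802.
(For δ > 0 the lower-tail rejection region contributes negligibly to power, so the one-term inversion is standard.)
δ = d·√(n/2) ⇒ n = 2(δ/d)² = 2 × (2.802 / 0.33)² = 144.15.
Rounding up, n = 145 per group.

n = 145 per group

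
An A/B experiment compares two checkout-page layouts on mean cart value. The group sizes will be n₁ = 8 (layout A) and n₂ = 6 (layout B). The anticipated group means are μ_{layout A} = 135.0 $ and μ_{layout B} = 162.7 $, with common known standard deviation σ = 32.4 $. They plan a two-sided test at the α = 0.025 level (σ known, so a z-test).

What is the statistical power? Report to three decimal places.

Power ≈ 0.255

Standardized effect: d = |μ_{layout A} − μ_{layout B}| / σ = |135.0 − 162.7| / 32.4 = 0.8549
Noncentrality parameter: δ = d / √(1/n₁ + 1/n₂) = 0.8549 / √(1/8 + 1/6) = 1.5830
Critical value for a two-sided test at α = 0.025: z_{α/2} = 2.241.
Power = Φ(δ − 2.241) + Φ(−δ − 2.241) = Φ(-0.658) + Φ(-3.824) = 0.2552 + 0.0001 = 0.2552.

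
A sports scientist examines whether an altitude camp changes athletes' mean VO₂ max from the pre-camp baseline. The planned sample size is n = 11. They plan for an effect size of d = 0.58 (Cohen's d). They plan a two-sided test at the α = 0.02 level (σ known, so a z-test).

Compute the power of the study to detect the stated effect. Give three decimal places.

Noncentrality parameter: δ = d·√n = 0.58 × √11 = 1.9236
Critical value for a two-sided test at α = 0.02: z_{α/2} = 2.326.
Power = Φ(δ − 2.326) + Φ(−δ − 2.326) = Φ(-0.403) + Φ(-4.250) = 0.3436 + 0.0000 = 0.3436.

Power ≈ 0.344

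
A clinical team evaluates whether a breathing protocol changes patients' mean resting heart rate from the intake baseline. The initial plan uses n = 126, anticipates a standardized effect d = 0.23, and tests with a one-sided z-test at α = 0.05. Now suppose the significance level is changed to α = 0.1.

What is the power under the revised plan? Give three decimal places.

δ = d·√n = 0.23 × √126 = 2.5817 (unchanged). New critical value: z_{0.1} = 1.282.
Revised power = P(Z > 1.282 − δ) = Φ(1.300) = 0.9032.

Power ≈ 0.903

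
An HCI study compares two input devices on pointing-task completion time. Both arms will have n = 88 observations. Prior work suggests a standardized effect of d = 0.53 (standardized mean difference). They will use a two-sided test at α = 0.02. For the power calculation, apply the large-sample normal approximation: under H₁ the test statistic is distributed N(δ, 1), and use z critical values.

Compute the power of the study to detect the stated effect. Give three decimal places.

Power ≈ 0.883

Noncentrality parameter: λ = d·√(n/2) = 0.53 × √(88/2) = 3.5156
Two-sided α = 0.02 → critical value z_{0.01} = 2.326.
Power = Φ(λ − 2.326) + Φ(−λ − 2.326) = Φ(1.189) + Φ(-5.842) = 0.8828 + 0.0000 = 0.8828.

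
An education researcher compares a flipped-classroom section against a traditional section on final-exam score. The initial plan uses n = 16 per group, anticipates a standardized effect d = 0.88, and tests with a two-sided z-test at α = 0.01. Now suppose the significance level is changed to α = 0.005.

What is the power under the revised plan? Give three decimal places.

δ = d·√(n/2) = 0.88 × √(16/2) = 2.4890 (unchanged). New critical value: z_{0.0025} = 2.807.
Revised power = Φ(δ − 2.807) + Φ(−δ − 2.807) = Φ(-0.318) + Φ(-5.296) = 0.3752 + 0.0000 = 0.3752.

Power ≈ 0.375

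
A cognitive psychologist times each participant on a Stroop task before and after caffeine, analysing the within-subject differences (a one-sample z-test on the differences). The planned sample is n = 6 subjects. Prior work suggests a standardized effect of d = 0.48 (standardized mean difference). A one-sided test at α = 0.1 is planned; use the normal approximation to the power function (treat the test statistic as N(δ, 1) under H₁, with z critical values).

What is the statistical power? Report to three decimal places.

Power ≈ 0.458

Noncentrality parameter: δ = d·√n = 0.48 × √6 = 1.1758
One-sided α = 0.1 → critical value z_{0.1} = 1.282.
Power = P(Z > 1.282 − δ) = Φ(-0.106) = 0.4579.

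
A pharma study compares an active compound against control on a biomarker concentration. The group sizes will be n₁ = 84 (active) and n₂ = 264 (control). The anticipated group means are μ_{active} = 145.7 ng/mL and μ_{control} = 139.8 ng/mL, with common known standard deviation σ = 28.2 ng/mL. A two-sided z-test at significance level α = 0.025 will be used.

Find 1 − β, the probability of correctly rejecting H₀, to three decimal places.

Power ≈ 0.284

Standardized effect: d = |μ_{active} − μ_{control}| / σ = |145.7 − 139.8| / 28.2 = 0.2092
Noncentrality parameter: δ = d / √(1/n₁ + 1/n₂) = 0.2092 / √(1/84 + 1/264) = 1.6701
Two-sided α = 0.025 → critical value z_{0.0125} = 2.241.
Power = Φ(δ − 2.241) + Φ(−δ − 2.241) = Φ(-0.571) + Φ(-3.912) = 0.2839 + 0.0000 = 0.2840.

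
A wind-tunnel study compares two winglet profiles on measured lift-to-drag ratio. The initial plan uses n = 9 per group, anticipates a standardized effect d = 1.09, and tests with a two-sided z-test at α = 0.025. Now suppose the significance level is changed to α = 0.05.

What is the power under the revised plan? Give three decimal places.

δ = d·√(n/2) = 1.09 × √(9/2) = 2.3122 (unchanged). New critical value: z_{0.025} = 1.960.
Revised power = Φ(δ − 1.960) + Φ(−δ − 1.960) = Φ(0.352) + Φ(-4.272) = 0.6377 + 0.0000 = 0.6377.

Power ≈ 0.638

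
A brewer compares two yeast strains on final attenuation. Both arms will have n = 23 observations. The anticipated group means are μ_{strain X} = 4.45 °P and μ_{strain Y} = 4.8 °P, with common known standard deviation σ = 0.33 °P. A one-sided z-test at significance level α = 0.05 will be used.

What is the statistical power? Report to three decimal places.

Power ≈ 0.975

Standardized effect: d = |μ_{strain X} − μ_{strain Y}| / σ = |4.45 − 4.8| / 0.33 = 1.0606
Noncentrality parameter: δ = d·√(n/2) = 1.0606 × √(23/2) = 3.5967
One-sided α = 0.05 → critical value z_{0.05} = 1.645.
Power = P(Z > 1.645 − δ) = Φ(1.952) = 0.9745.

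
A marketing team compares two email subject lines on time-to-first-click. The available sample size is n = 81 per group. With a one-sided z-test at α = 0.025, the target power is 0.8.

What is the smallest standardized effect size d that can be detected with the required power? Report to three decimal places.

Need Φ(δ − 1.960) = 0.8, so δ = 1.960 + 0.842 = 2.802.
δ = d·√(n/2) ⇒ d = δ/√(n/2) = 2.802/√(81/2) = 0.4402.

d ≈ 0.440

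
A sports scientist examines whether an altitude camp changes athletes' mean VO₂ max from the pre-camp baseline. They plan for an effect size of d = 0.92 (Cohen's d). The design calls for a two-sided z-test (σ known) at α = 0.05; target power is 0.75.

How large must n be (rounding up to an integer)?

n = 9

For power 0.75 need Φ(δ − z_{0.025}) = 0.75, so δ = z_{0.025} + z_{0.25} = 1.960 + 0.674 = 2.634.
(For δ > 0 the lower-tail rejection region contributes negligibly to power, so the one-term inversion is standard.)
δ = d·√n ⇒ n = (δ/d)² = (2.634 / 0.92)² = 8.20.
Round up to the next whole unit.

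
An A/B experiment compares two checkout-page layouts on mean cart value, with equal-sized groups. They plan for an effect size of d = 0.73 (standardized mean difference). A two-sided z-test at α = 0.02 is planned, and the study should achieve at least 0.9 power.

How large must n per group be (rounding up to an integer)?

n = 49 per group

For power 0.9 need Φ(δ − z_{0.01}) = 0.9, so δ = z_{0.01} + z_{0.10} = 2.326 + 1.282 = 3.608.
(Ignoring the negligible lower-tail rejection probability gives the usual closed-form inversion.)
δ = d·√(n/2) ⇒ n = 2(δ/d)² = 2 × (3.608 / 0.73)² = 48.85.
Rounding up, n = 49 per group.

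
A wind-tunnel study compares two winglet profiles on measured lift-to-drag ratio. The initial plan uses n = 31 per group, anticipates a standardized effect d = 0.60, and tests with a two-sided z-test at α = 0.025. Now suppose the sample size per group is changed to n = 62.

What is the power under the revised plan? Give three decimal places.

Power ≈ 0.864

With n = 62 per group: δ = d·√(n/2) = 0.60 × √(62/2) = 3.3407. Critical value z_{0.0125} = 2.241.
Revised power = Φ(δ − 2.241) + Φ(−δ − 2.241) = Φ(1.099) + Φ(-5.582) = 0.8642 + 0.0000 = 0.8642.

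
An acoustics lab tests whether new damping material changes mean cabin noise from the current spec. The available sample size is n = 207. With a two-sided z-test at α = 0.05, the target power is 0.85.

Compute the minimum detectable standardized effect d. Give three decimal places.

Need Φ(δ − 1.960) = 0.85, so δ = 1.960 + 1.036 = 2.996.
(Lower-tail contribution to power is negligible for δ > 0.)
δ = d·√n ⇒ d = δ/√n = 2.996/√207 = 0.2083.

d ≈ 0.208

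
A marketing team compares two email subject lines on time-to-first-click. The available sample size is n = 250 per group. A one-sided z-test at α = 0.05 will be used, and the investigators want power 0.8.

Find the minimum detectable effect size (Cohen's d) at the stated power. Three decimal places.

Need Φ(δ − 1.645) = 0.8, so δ = 1.645 + 0.842 = 2.486.
δ = d·√(n/2) ⇒ d = δ/√(n/2) = 2.486/√(250/2) = 0.2224.

d ≈ 0.222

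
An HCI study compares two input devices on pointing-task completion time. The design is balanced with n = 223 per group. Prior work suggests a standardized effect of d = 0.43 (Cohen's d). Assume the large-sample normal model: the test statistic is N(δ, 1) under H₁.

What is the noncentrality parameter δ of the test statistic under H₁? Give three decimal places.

δ = d·√(n/2) = 0.43 × √(223/2) = 4.5405

δ ≈ 4.541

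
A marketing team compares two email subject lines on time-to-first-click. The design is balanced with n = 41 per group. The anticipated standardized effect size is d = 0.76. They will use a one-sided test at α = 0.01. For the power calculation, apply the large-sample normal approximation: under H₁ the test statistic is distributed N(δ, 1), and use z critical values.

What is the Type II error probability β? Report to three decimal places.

β ≈ 0.132

Noncentrality parameter: δ = d·√(n/2) = 0.76 × √(41/2) = 3.4410
One-sided α = 0.01 → critical value z_{0.01} = 2.326.
Power = P(Z > 2.326 − δ) = Φ(1.115) = 0.8675.
Type II error: β = 1 − power = 1 − 0.8675 = 0.1325.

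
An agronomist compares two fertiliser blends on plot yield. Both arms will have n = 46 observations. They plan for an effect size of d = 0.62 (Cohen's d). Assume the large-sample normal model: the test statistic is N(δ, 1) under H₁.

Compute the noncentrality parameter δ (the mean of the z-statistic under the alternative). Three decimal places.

δ = d·√(n/2) = 0.62 × √(46/2) = 2.9734

δ ≈ 2.973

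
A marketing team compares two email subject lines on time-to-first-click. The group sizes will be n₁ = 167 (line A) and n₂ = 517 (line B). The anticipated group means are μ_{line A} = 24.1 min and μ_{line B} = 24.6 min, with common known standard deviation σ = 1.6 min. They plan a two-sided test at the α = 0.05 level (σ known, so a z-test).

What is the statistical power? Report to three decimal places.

Standardized effect: d = |μ_{line A} − μ_{line B}| / σ = |24.1 − 24.6| / 1.6 = 0.3125
Noncentrality parameter: δ = d / √(1/n₁ + 1/n₂) = 0.3125 / √(1/167 + 1/517) = 3.5110
Critical value for a two-sided test at α = 0.05: z_{α/2} = 1.960.
Power = Φ(δ − 1.960) + Φ(−δ − 1.960) = Φ(1.551) + Φ(-5.471) = 0.9395 + 0.0000 = 0.9395.

Power ≈ 0.940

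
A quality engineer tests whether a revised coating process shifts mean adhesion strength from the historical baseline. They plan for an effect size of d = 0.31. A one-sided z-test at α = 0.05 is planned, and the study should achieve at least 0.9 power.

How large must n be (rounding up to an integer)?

n = 90

Set Φ(δ − 1.645) = 0.9; then δ − 1.645 = Φ⁻¹(0.9) = 1.282, giving δ = 2.926.
δ = d·√n ⇒ n = (δ/d)² = (2.926 / 0.31)² = 89.11.
Rounding up, n = 90.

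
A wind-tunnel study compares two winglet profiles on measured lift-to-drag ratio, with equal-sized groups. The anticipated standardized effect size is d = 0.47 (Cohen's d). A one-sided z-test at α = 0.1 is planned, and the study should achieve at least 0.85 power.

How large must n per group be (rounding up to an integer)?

Set Φ(δ − 1.282) = 0.85; then δ − 1.282 = Φ⁻¹(0.85) = 1.036, giving δ = 2.318.
δ = d·√(n/2) ⇒ n = 2(δ/d)² = 2 × (2.318 / 0.47)² = 48.65.
Rounding up, n = 49 per group.

n = 49 per group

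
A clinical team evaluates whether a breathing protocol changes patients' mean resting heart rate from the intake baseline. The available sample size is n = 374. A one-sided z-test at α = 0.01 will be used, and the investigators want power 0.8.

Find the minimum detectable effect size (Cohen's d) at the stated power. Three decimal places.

d ≈ 0.164

Need Φ(δ − 2.326) = 0.8, so δ = 2.326 + 0.842 = 3.168.
δ = d·√n ⇒ d = δ/√n = 3.168/√374 = 0.1638.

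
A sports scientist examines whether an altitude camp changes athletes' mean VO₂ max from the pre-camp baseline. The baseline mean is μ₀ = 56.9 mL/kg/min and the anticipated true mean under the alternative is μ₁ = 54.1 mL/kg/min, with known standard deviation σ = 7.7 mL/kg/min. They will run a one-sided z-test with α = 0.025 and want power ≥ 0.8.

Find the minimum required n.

n = 60

Standardized effect: d = |μ₁ − μ₀| / σ = |54.1 − 56.9| / 7.7 = 0.3636
For power 0.8 need Φ(δ − z_{0.025}) = 0.8, so δ = z_{0.025} + z_{0.20} = 1.960 + 0.842 = 2.802.
δ = d·√n ⇒ n = (δ/d)² = (2.802 / 0.3636)² = 59.36.
Rounding up, n = 60.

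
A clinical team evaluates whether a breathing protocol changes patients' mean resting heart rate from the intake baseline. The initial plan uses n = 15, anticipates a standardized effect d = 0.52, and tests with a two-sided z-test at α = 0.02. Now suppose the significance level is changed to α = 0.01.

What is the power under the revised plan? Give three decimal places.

δ = d·√n = 0.52 × √15 = 2.0140 (unchanged). New critical value: z_{0.005} = 2.576.
Revised power = Φ(δ − 2.576) + Φ(−δ − 2.576) = Φ(-0.562) + Φ(-4.590) = 0.2871 + 0.0000 = 0.2871.

Power ≈ 0.287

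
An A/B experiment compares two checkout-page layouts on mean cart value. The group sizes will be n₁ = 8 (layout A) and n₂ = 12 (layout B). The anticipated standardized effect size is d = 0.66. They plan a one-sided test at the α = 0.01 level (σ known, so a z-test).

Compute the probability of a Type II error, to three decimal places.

Noncentrality parameter: δ = d / √(1/n₁ + 1/n₂) = 0.66 / √(1/8 + 1/12) = 1.4460
One-sided α = 0.01 → critical value z_{0.01} = 2.326.
Power = Φ(δ − 2.326) = Φ(-0.880) = 0.1893.
Type II error: β = 1 − power = 1 − 0.1893 = 0.8107.

β ≈ 0.811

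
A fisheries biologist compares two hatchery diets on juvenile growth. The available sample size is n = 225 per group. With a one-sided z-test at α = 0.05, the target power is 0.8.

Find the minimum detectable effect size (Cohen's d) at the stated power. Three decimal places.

Need Φ(δ − 1.645) = 0.8, so δ = 1.645 + 0.842 = 2.486.
δ = d·√(n/2) ⇒ d = δ/√(n/2) = 2.486/√(225/2) = 0.2344.

d ≈ 0.234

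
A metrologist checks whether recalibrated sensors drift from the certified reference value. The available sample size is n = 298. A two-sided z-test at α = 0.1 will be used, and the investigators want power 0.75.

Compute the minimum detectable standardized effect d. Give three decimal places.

Required noncentrality: δ = z_{0.05} + z_{0.25} = 1.645 + 0.674 = 2.319.
(The second rejection-region term Φ(−δ − z_{α/2}) is negligible and dropped.)
δ = d·√n ⇒ d = δ/√n = 2.319/√298 = 0.1344.

d ≈ 0.134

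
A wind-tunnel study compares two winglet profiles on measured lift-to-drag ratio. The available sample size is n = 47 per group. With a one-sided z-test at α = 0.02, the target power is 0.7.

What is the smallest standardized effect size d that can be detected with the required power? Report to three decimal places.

Required noncentrality: δ = z_{0.02} + z_{0.30} = 2.054 + 0.524 = 2.578.
δ = d·√(n/2) ⇒ d = δ/√(n/2) = 2.578/√(47/2) = 0.5318.

d ≈ 0.532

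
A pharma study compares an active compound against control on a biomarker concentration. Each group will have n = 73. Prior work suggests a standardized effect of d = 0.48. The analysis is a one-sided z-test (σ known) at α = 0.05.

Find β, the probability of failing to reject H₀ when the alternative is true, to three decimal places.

Noncentrality parameter: δ = d·√(n/2) = 0.48 × √(73/2) = 2.8999
One-sided α = 0.05 → critical value z_{0.05} = 1.645.
Power = P(Z > 1.645 − δ) = Φ(1.255) = 0.8953.
Type II error: β = 1 − power = 1 − 0.8953 = 0.1047.

β ≈ 0.105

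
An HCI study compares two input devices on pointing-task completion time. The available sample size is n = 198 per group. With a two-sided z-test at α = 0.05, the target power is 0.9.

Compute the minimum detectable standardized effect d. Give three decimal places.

Required noncentrality: δ = z_{0.025} + z_{0.10} = 1.960 + 1.282 = 3.242.
(The second rejection-region term Φ(−δ − z_{α/2}) is negligible and dropped.)
δ = d·√(n/2) ⇒ d = δ/√(n/2) = 3.242/√(198/2) = 0.3258.

d ≈ 0.326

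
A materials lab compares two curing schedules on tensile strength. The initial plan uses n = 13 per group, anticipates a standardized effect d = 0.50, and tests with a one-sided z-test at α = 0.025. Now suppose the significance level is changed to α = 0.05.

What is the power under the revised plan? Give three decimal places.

Power ≈ 0.356

δ = d·√(n/2) = 0.50 × √(13/2) = 1.2748 (unchanged). New critical value: z_{0.05} = 1.645.
Revised power = Φ(δ − 1.645) = Φ(-0.370) = 0.3557.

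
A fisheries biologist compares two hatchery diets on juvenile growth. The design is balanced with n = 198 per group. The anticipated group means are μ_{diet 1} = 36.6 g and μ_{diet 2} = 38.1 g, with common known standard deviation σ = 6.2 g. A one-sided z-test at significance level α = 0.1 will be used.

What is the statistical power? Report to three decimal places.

Standardized effect: d = |μ_{diet 1} − μ_{diet 2}| / σ = |36.6 − 38.1| / 6.2 = 0.2419
Noncentrality parameter: δ = d·√(n/2) = 0.2419 × √(198/2) = 2.4072
One-sided α = 0.1 → critical value z_{0.1} = 1.282.
Power = P(Z > 1.282 − δ) = Φ(1.126) = 0.8698.

Power ≈ 0.870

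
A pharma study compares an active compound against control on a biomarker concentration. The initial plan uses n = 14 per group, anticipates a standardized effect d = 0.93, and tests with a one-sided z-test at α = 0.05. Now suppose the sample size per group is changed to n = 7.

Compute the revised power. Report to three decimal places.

Power ≈ 0.538

With n = 7 per group: δ = d·√(n/2) = 0.93 × √(7/2) = 1.7399. Critical value z_{0.05} = 1.645.
Revised power = P(Z > 1.645 − δ) = Φ(0.095) = 0.5378.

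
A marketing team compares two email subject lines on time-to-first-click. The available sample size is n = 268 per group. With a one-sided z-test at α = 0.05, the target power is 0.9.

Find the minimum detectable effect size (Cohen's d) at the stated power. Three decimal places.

Required noncentrality: δ = z_{0.05} + z_{0.10} = 1.645 + 1.282 = 2.926.
δ = d·√(n/2) ⇒ d = δ/√(n/2) = 2.926/√(268/2) = 0.2528.

d ≈ 0.253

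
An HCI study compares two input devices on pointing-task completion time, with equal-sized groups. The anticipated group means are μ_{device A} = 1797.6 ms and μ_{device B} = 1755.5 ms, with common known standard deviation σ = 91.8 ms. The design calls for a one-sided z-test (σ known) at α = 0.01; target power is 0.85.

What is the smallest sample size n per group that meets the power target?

n = 108 per group

Standardized effect: d = |μ_{device A} − μ_{device B}| / σ = |1797.6 − 1755.5| / 91.8 = 0.4586
Set Φ(δ − 2.326) = 0.85; then δ − 2.326 = Φ⁻¹(0.85) = 1.036, giving δ = 3.363.
δ = d·√(n/2) ⇒ n = 2(δ/d)² = 2 × (3.363 / 0.4586)² = 107.53.
Rounding up, n = 108 per group.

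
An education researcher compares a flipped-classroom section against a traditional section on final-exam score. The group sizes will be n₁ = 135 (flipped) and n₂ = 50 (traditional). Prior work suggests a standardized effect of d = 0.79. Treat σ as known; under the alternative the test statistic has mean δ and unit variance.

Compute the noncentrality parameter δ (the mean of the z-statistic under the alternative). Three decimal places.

δ = d / √(1/n₁ + 1/n₂) = 0.79 / √(1/135 + 1/50) = 4.7719

δ ≈ 4.772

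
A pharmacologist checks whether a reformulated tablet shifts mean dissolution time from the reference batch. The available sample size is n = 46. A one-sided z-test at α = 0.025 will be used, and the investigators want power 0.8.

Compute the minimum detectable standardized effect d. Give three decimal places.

d ≈ 0.413

Need Φ(δ − 1.960) = 0.8, so δ = 1.960 + 0.842 = 2.802.
δ = d·√n ⇒ d = δ/√n = 2.802/√46 = 0.4131.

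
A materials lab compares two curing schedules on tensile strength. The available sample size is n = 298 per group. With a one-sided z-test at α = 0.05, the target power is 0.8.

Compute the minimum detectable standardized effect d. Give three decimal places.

Required noncentrality: δ = z_{0.05} + z_{0.20} = 1.645 + 0.842 = 2.486.
δ = d·√(n/2) ⇒ d = δ/√(n/2) = 2.486/√(298/2) = 0.2037.

d ≈ 0.204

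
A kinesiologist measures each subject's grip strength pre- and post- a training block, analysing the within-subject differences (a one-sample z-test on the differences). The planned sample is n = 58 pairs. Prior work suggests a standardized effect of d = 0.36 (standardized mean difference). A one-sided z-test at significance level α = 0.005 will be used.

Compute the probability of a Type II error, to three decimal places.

Noncentrality parameter: δ = d·√n = 0.36 × √58 = 2.7417
Critical value for a one-sided test at α = 0.005: z_α = 2.576.
Power = Φ(δ − 2.576) = Φ(0.166) = 0.5659.
Type II error: β = 1 − power = 1 − 0.5659 = 0.4341.

β ≈ 0.434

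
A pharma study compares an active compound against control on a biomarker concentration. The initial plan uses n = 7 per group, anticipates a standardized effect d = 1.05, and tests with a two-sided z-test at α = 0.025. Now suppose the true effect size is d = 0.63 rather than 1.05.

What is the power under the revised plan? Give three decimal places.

With d = 0.63: δ = d·√(n/2) = 0.63 × √(7/2) = 1.1786. Critical value z_{0.0125} = 2.241.
Revised power = Φ(δ − 2.241) + Φ(−δ − 2.241) = Φ(-1.063) + Φ(-3.420) = 0.1439 + 0.0003 = 0.1443.

Power ≈ 0.144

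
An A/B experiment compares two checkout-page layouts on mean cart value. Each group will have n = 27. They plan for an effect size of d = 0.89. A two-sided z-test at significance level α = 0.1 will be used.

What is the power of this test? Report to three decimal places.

Power ≈ 0.948

Noncentrality parameter: δ = d·√(n/2) = 0.89 × √(27/2) = 3.2701
Two-sided α = 0.1 → critical value z_{0.05} = 1.645.
Power = Φ(δ − 1.645) + Φ(−δ − 1.645) = Φ(1.625) + Φ(-4.915) = 0.9479 + 0.0000 = 0.9479.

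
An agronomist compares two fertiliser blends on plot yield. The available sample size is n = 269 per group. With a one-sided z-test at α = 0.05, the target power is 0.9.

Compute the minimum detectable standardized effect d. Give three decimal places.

Required noncentrality: δ = z_{0.05} + z_{0.10} = 1.645 + 1.282 = 2.926.
δ = d·√(n/2) ⇒ d = δ/√(n/2) = 2.926/√(269/2) = 0.2523.

d ≈ 0.252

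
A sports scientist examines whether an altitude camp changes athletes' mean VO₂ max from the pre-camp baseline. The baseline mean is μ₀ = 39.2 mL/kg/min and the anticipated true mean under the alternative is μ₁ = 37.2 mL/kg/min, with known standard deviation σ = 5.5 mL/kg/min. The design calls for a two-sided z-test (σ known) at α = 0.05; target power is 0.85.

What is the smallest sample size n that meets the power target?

n = 68

Standardized effect: d = |μ₁ − μ₀| / σ = |37.2 − 39.2| / 5.5 = 0.3636
Set Φ(δ − 1.960) = 0.85; then δ − 1.960 = Φ⁻¹(0.85) = 1.036, giving δ = 2.996.
(For δ > 0 the lower-tail rejection region contributes negligibly to power, so the one-term inversion is standard.)
δ = d·√n ⇒ n = (δ/d)² = (2.996 / 0.3636)² = 67.90.
Round up to the next whole unit.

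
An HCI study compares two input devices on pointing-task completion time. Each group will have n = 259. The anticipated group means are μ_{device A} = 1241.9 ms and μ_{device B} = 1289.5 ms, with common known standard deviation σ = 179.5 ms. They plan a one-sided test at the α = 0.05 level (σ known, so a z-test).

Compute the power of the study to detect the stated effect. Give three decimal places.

Power ≈ 0.915

Standardized effect: d = |μ_{device A} − μ_{device B}| / σ = |1241.9 − 1289.5| / 179.5 = 0.2652
Noncentrality parameter: δ = d·√(n/2) = 0.2652 × √(259/2) = 3.0177
One-sided α = 0.05 → critical value z_{0.05} = 1.645.
Power = Φ(δ − 1.645) = Φ(1.373) = 0.9151.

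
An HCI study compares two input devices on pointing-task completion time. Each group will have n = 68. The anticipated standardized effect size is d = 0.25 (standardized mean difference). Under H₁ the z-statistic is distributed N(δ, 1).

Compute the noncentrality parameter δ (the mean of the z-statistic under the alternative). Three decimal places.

The noncentrality parameter scales effect size by the design's sample-size factor: δ = d·√(n/2) = 0.25 × √(68/2) = 1.4577

δ ≈ 1.458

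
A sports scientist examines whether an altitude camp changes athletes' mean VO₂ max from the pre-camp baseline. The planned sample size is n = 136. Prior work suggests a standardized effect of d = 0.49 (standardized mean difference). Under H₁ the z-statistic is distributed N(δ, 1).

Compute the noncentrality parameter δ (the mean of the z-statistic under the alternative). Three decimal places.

The noncentrality parameter scales effect size by the design's sample-size factor: δ = d·√n = 0.49 × √136 = 5.7143

δ ≈ 5.714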